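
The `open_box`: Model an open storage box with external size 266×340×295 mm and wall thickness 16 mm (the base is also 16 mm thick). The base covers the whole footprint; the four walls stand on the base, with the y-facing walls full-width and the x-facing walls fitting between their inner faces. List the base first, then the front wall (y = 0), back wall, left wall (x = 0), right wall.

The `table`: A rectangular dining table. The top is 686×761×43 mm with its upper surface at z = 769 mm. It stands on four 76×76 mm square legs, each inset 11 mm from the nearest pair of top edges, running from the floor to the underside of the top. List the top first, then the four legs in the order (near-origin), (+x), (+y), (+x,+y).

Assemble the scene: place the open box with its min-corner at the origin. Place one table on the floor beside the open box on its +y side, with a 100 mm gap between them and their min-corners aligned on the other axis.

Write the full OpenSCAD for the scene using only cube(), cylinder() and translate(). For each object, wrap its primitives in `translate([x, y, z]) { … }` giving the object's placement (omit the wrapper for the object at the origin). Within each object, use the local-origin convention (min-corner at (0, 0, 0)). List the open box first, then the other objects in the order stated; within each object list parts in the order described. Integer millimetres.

cube([266, 340, 16]);
translate([0, 0, 16]) cube([266, 16, 279]);
translate([0, 324, 16]) cube([266, 16, 279]);
translate([0, 16, 16]) cube([16, 308, 279]);
translate([250, 16, 16]) cube([16, 308, 279]);
translate([0, 440, 0]) {
  translate([0, 0, 726]) cube([686, 761, 43]);
  translate([11, 11, 0]) cube([76, 76, 726]);
  translate([599, 11, 0]) cube([76, 76, 726]);
  translate([11, 674, 0]) cube([76, 76, 726]);
  translate([599, 674, 0]) cube([76, 76, 726]);
}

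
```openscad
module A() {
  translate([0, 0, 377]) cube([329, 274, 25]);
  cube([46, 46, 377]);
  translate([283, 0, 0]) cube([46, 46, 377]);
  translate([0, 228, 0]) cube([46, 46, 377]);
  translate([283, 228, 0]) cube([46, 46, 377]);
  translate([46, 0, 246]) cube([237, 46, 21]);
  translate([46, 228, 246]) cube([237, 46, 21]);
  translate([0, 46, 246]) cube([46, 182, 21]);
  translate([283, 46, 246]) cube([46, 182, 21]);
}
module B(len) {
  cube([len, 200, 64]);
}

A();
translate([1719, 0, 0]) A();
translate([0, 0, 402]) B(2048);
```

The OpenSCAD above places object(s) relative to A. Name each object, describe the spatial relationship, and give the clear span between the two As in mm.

A is a stool. B is a beam. A beam spans the tops of two stools. The clear span between the two stools is 1390 mm.

Second stool starts at x = 1719; first ends at x = 329; clear span = 1719 − 329 = 1390 mm.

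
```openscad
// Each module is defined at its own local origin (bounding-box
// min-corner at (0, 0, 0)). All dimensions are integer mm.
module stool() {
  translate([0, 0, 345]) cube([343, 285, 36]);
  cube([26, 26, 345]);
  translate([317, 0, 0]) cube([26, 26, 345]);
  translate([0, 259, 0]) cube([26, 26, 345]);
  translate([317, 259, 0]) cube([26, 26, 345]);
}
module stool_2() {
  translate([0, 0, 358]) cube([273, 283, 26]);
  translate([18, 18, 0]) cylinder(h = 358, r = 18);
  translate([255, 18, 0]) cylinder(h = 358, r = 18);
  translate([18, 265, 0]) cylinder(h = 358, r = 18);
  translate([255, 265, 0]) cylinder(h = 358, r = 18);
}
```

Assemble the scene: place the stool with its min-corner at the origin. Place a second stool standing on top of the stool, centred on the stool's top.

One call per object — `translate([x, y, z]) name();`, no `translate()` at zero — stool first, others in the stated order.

stool();
translate([35, 1, 381]) stool_2();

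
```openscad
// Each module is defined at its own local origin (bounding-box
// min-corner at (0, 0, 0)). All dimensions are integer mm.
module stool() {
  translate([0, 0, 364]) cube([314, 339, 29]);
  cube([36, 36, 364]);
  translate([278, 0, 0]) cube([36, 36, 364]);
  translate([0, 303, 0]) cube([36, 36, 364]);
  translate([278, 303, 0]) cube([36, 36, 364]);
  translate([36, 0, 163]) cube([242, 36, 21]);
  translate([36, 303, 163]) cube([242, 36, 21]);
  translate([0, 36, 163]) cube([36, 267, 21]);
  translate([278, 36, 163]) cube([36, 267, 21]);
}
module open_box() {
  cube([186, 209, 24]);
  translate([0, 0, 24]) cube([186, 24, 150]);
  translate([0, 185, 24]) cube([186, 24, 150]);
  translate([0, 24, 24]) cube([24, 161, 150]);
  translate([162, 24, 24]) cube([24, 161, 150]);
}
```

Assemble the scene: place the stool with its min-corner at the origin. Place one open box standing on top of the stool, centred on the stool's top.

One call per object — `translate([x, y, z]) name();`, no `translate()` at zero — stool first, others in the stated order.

stool();
translate([64, 65, 393]) open_box();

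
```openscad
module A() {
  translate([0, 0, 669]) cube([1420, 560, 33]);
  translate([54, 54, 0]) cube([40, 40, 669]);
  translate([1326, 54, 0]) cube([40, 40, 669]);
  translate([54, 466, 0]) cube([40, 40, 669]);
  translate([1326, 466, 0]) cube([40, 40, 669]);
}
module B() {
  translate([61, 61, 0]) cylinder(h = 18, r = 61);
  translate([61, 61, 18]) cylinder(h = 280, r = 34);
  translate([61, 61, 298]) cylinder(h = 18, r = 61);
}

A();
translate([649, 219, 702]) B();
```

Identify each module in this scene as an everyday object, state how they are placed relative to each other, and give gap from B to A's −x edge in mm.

The spool's min-x is at 649; the table's min-x is 0; gap = 649 mm.

A is a table. B is a spool. The spool is on top of the table, centred. The gap from the spool to the table's −x edge is 649 mm.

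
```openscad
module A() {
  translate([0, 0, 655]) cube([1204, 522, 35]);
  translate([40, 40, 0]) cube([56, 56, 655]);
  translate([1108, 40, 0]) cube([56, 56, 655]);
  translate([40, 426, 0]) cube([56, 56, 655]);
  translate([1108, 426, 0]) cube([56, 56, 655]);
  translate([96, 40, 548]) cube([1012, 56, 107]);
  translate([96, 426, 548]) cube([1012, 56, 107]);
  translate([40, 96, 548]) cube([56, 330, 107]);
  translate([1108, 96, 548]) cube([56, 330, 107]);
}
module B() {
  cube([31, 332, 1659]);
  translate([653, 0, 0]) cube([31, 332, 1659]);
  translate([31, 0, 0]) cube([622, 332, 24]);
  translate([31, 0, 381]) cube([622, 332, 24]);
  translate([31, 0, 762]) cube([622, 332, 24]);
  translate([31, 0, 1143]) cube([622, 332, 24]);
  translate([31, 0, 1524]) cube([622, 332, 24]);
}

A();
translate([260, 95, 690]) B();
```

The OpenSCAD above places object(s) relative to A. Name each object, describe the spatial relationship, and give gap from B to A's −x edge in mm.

The bookshelf's min-x is at 260; the table's min-x is 0; gap = 260 mm.

A is a table. B is a bookshelf. The bookshelf is on top of the table, centred. The gap from the bookshelf to the table's −x edge is 260 mm.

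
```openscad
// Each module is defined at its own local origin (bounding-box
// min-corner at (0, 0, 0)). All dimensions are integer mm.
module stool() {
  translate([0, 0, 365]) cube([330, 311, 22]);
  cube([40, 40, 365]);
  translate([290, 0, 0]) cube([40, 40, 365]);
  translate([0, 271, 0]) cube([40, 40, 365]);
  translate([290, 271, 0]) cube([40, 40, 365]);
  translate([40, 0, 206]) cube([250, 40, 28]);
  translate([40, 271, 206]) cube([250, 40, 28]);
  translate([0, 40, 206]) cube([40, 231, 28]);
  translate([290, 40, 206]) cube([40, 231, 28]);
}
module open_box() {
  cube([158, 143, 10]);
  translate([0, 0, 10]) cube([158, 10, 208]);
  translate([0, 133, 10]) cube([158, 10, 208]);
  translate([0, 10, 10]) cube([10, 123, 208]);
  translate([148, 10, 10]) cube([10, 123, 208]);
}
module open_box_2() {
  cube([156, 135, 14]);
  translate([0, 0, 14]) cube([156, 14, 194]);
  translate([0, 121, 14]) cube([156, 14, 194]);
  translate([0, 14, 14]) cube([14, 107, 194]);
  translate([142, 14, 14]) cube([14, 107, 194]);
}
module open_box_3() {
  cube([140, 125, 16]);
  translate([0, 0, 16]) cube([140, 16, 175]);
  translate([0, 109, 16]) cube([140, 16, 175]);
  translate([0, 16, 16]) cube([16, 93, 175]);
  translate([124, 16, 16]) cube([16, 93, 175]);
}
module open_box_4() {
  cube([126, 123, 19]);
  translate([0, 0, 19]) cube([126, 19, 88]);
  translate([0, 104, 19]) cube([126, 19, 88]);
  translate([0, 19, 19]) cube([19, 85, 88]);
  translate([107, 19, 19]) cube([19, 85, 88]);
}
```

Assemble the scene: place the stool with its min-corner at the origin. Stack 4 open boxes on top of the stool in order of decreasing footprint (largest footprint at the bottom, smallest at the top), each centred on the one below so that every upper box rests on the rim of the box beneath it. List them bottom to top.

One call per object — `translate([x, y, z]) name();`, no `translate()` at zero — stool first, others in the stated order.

stool();
translate([86, 84, 387]) open_box();
translate([87, 88, 605]) open_box_2();
translate([95, 93, 813]) open_box_3();
translate([102, 94, 1004]) open_box_4();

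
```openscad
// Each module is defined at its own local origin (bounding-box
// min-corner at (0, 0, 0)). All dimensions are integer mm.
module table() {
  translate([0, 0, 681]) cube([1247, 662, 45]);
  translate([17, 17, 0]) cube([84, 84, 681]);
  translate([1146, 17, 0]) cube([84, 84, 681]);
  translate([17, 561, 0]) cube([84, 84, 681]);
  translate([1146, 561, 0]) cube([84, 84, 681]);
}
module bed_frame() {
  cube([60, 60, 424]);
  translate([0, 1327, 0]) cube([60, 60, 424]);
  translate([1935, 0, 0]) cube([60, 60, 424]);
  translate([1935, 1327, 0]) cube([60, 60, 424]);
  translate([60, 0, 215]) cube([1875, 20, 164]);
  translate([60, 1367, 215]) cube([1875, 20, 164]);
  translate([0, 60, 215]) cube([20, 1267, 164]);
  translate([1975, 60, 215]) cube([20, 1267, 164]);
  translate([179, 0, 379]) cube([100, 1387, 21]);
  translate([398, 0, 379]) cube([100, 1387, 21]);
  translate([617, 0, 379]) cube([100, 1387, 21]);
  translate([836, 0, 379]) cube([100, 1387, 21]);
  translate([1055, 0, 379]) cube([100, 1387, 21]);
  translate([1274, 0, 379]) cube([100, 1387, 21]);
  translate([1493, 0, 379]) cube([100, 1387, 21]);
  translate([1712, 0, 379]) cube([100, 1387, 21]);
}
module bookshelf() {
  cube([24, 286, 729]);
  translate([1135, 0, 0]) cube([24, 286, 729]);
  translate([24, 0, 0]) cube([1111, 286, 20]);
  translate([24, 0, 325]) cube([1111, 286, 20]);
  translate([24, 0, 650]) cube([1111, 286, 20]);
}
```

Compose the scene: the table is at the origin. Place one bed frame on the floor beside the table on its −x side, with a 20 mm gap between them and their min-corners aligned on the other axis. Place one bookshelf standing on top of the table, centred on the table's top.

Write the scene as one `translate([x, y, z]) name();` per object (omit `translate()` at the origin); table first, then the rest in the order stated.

table();
translate([-2015, 0, 0]) bed_frame();
translate([44, 188, 726]) bookshelf();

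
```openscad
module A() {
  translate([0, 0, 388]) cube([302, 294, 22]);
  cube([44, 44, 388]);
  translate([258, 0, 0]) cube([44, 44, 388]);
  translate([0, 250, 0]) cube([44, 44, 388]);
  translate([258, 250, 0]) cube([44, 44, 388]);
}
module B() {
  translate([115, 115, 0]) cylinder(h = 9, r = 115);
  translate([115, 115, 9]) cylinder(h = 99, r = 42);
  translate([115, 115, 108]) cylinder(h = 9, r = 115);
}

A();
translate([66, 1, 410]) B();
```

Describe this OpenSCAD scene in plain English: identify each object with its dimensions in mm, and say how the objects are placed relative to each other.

A is a four-legged stool. The seat is a 302×294×22 mm slab whose top surface is at z = 410 mm; four square legs, each 44×44 mm in cross-section, run from the floor (z = 0) to the underside of the seat, each flush with a corner of the seat.

B is a spool: two coaxial disc flanges of radius 115 mm and thickness 9 mm, joined by a core cylinder of radius 42 mm and height 99 mm. The lower flange rests on z = 0 and the three cylinders share a vertical axis.

The spool is on top of the stool.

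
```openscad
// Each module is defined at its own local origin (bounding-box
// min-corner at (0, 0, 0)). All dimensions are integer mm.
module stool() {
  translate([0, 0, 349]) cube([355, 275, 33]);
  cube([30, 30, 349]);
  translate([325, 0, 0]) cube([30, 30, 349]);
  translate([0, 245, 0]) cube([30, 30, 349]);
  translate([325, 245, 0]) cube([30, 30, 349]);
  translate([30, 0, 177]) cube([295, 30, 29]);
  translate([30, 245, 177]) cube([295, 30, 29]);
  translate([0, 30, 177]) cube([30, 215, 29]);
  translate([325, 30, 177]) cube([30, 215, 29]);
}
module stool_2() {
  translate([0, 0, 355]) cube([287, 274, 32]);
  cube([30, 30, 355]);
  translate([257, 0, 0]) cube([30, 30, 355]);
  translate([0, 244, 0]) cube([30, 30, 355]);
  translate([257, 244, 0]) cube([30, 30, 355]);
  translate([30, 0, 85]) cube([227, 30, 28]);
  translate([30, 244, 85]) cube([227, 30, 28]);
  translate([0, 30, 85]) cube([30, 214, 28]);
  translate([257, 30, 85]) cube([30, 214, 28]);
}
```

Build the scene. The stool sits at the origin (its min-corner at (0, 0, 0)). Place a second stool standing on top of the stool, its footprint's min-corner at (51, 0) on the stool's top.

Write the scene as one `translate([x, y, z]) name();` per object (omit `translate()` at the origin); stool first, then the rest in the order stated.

stool();
translate([51, 0, 382]) stool_2();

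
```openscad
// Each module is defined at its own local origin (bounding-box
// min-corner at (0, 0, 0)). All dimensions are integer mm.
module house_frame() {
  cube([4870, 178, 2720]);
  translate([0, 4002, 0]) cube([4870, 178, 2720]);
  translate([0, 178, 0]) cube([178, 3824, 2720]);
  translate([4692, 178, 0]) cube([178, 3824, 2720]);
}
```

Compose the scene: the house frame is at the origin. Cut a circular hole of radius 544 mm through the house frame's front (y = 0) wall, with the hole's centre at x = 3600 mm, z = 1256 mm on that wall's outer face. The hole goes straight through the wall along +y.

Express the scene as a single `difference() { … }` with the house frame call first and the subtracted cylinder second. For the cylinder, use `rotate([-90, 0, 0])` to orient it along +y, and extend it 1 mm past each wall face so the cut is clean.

difference() {
  house_frame();
  translate([3600, -1, 1256]) rotate([-90, 0, 0]) cylinder(h = 180, r = 544);
}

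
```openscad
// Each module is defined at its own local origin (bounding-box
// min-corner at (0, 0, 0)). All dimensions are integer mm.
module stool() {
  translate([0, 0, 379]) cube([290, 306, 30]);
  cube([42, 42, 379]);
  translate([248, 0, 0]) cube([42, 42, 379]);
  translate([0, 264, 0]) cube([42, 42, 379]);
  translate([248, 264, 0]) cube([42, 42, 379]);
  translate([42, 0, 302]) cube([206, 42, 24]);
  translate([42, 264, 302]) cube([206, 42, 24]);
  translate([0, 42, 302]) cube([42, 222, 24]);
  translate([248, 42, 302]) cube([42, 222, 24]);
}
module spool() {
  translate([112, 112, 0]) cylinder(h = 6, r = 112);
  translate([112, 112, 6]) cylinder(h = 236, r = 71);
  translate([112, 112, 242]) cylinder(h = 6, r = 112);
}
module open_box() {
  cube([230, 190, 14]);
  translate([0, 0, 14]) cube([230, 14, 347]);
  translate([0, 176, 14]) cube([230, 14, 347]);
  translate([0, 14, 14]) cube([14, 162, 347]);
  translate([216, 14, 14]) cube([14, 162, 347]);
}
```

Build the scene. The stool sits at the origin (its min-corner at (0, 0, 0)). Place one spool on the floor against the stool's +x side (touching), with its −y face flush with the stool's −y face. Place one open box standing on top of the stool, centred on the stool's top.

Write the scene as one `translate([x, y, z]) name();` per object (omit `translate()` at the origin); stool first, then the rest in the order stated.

stool();
translate([290, 0, 0]) spool();
translate([30, 58, 409]) open_box();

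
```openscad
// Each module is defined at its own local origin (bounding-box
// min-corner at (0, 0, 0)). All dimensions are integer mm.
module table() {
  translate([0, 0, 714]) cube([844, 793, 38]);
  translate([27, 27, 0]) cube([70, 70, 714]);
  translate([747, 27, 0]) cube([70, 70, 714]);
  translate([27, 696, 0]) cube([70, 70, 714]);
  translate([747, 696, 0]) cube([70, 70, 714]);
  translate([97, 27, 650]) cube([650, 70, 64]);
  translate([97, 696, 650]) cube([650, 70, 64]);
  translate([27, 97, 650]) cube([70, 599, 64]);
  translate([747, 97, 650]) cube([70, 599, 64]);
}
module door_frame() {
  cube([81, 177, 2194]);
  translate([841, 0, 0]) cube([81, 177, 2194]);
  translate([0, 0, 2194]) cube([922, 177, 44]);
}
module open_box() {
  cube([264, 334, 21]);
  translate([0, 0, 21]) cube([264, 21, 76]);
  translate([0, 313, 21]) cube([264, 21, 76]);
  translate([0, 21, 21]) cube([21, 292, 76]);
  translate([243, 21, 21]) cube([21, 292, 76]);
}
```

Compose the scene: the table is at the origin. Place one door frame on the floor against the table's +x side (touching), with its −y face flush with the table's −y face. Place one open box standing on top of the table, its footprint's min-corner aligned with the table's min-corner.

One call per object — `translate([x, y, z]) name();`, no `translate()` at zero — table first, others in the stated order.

table();
translate([844, 0, 0]) door_frame();
translate([0, 0, 752]) open_box();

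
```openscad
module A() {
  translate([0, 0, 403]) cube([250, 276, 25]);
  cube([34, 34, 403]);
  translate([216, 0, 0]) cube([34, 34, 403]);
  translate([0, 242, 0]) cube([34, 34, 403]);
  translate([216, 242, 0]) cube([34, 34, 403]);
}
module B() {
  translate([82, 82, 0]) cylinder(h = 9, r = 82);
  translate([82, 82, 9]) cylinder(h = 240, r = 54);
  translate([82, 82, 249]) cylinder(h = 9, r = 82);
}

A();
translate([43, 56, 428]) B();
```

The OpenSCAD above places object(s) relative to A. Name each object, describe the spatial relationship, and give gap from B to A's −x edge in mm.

A is a stool. B is a spool. The spool is on top of the stool, centred. The gap from the spool to the stool's −x edge is 43 mm.

The spool's min-x is at 43; the stool's min-x is 0; gap = 43 mm.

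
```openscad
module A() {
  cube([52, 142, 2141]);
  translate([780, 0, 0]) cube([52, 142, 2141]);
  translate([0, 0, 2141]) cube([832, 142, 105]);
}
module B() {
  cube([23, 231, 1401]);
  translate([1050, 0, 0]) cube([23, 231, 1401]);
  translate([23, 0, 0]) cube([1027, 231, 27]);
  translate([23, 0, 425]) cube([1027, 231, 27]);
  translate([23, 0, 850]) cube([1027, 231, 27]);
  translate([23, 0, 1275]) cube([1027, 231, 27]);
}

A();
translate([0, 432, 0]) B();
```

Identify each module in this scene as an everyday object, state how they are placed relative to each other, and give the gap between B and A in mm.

A is a door frame. B is a bookshelf. The bookshelf is on the floor beside the door frame on its +y side. The gap between the bookshelf and the door frame is 290 mm.

The bookshelf's nearest face is 290 mm from the door frame's +y face.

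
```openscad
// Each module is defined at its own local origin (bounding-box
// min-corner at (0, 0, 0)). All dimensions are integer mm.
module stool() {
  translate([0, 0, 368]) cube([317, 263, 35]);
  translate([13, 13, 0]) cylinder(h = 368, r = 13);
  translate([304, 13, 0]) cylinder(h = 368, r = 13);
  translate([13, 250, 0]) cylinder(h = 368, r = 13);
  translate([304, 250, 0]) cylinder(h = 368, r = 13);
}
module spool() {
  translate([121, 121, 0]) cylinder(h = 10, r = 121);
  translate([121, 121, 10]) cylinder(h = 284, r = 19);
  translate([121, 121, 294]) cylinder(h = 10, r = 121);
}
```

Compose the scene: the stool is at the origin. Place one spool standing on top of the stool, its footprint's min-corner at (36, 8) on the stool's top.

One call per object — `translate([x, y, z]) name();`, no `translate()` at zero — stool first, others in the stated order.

stool();
translate([36, 8, 403]) spool();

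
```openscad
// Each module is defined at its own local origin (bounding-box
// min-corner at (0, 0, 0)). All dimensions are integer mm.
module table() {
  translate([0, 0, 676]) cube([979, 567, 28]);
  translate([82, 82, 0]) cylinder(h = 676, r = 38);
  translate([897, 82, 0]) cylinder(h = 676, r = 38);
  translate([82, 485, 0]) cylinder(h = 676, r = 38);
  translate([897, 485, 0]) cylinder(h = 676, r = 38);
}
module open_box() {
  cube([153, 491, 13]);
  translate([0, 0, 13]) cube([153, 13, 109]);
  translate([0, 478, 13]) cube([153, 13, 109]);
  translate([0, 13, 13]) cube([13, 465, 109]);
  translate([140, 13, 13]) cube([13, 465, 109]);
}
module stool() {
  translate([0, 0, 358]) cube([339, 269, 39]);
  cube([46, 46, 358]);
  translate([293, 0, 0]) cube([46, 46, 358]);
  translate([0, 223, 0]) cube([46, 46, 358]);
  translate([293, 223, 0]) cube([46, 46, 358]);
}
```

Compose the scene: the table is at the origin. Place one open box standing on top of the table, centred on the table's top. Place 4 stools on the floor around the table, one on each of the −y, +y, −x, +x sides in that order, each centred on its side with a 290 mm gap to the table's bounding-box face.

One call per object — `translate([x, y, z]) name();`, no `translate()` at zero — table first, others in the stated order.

table();
translate([413, 38, 704]) open_box();
translate([320, -559, 0]) stool();
translate([320, 857, 0]) stool();
translate([-629, 149, 0]) stool();
translate([1269, 149, 0]) stool();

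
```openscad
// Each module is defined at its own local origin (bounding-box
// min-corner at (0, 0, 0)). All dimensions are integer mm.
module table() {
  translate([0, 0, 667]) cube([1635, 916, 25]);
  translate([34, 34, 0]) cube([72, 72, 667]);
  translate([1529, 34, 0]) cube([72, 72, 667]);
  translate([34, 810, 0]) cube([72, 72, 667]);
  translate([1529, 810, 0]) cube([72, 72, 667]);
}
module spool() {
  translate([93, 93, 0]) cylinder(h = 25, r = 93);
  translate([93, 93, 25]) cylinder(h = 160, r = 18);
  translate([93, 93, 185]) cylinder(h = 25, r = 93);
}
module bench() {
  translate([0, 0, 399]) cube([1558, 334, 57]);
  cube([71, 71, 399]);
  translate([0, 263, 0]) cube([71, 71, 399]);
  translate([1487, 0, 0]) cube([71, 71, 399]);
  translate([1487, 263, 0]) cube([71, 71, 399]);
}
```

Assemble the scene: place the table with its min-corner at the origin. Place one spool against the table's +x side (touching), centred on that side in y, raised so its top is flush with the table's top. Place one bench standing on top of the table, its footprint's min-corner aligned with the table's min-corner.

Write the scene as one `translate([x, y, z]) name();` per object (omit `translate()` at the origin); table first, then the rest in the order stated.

table();
translate([1635, 365, 482]) spool();
translate([0, 0, 692]) bench();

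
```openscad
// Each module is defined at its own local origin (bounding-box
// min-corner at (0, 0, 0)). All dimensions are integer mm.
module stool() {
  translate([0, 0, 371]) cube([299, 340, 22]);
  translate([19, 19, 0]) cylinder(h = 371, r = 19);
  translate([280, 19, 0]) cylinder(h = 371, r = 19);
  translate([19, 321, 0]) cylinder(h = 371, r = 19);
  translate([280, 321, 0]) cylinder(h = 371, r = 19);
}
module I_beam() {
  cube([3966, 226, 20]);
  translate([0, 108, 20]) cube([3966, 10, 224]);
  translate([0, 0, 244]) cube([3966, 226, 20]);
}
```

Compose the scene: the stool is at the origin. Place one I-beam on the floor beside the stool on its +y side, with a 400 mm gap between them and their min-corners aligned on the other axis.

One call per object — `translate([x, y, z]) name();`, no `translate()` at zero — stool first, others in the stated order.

stool();
translate([0, 740, 0]) I_beam();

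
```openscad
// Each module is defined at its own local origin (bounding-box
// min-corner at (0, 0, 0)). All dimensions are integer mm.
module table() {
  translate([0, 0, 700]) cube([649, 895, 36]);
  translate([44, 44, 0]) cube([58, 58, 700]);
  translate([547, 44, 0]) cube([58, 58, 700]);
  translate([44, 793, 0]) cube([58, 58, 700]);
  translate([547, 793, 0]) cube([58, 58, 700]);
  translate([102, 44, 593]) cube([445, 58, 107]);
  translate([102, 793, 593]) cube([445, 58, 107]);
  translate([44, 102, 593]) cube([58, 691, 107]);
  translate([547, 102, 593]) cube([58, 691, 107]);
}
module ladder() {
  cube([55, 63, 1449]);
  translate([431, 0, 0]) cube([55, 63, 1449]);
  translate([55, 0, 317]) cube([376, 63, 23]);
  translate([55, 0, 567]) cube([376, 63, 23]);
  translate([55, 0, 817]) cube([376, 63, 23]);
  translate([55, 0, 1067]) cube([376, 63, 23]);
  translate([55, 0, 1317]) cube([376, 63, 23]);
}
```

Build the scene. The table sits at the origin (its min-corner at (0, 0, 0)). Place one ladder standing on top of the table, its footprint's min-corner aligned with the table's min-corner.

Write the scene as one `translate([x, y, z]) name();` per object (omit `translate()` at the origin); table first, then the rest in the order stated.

table();
translate([0, 0, 736]) ladder();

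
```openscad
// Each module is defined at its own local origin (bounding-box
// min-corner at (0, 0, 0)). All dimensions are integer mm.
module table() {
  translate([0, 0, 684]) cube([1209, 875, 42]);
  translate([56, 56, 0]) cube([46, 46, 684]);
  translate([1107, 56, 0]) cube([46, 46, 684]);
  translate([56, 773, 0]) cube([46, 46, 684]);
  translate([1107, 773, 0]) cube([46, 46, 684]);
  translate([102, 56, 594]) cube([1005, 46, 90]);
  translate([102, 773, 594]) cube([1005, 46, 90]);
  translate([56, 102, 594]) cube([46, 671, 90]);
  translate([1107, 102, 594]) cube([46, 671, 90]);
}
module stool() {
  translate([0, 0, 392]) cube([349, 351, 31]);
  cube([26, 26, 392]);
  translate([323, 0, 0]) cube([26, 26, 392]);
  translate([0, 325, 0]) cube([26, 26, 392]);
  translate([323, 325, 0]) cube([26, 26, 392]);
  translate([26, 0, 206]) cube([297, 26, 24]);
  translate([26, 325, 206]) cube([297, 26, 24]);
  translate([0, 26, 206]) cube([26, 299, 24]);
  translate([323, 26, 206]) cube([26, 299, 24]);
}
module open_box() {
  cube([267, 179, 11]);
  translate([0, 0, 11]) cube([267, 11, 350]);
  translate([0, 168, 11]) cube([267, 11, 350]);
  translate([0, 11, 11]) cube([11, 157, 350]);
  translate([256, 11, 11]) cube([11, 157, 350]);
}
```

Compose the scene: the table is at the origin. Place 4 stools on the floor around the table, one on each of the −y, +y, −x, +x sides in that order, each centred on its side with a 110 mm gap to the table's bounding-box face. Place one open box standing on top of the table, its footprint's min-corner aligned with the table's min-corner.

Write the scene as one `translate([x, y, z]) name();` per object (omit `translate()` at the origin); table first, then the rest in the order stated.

table();
translate([430, -461, 0]) stool();
translate([430, 985, 0]) stool();
translate([-459, 262, 0]) stool();
translate([1319, 262, 0]) stool();
translate([0, 0, 726]) open_box();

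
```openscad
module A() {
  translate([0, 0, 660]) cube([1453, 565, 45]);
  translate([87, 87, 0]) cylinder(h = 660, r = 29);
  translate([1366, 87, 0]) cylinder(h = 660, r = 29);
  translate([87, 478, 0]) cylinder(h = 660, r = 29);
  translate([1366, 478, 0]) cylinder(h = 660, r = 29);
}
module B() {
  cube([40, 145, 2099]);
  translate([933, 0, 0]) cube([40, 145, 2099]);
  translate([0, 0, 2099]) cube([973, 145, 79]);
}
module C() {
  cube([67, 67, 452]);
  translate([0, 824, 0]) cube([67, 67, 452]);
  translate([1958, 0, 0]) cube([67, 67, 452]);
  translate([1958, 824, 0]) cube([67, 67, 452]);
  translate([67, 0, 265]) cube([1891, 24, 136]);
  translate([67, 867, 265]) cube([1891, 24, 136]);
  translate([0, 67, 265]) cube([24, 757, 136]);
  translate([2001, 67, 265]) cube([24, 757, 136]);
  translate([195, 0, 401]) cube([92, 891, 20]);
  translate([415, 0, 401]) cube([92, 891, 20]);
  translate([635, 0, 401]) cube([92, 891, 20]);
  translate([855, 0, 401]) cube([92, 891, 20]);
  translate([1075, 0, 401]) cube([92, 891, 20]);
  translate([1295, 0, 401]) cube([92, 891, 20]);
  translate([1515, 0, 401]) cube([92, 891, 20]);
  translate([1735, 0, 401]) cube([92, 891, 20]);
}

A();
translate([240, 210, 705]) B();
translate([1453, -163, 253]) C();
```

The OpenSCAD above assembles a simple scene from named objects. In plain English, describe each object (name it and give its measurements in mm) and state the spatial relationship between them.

A is a table: top 1453 mm (x) × 565 mm (y), 45 mm thick, upper face at z = 705 mm, on four round legs of 58 mm diameter, each leg's bounding box inset 58 mm from the nearest pair of top edges, running from z = 0 to the bottom of the top.

B is a rectangular door frame: two vertical jambs of 40×145 mm section, 2099 mm tall, with a clear opening 893 mm wide between their inner faces. A header 79 mm tall and 145 mm deep lies on top of the jambs and spans the full outside width.

C is a bed frame 2025 mm long (x) by 891 mm wide (y). Four 67×67 mm corner posts, 452 mm tall, at the corners of the footprint. Four rails of 24 mm thickness and 136 mm height run between adjacent posts with their undersides at z = 265 mm, their outer faces flush with the outside of the frame (the two x-running rails run between the posts' inner faces; the two y-running rails run between the posts' inner faces). 8 slats, each 92 mm wide (x) and 20 mm thick, lie across the top of the two x-running rails, running the full 891 mm width of the frame in y; the slats are evenly spaced along x between the inner faces of the end posts with equal gaps (rounded down to the nearest mm) at the −x end and between each pair — any rounding remainder accumulates at the +x end.

The door frame is on top of the table, centred. The bed frame is beside the table with their tops flush at z = 705.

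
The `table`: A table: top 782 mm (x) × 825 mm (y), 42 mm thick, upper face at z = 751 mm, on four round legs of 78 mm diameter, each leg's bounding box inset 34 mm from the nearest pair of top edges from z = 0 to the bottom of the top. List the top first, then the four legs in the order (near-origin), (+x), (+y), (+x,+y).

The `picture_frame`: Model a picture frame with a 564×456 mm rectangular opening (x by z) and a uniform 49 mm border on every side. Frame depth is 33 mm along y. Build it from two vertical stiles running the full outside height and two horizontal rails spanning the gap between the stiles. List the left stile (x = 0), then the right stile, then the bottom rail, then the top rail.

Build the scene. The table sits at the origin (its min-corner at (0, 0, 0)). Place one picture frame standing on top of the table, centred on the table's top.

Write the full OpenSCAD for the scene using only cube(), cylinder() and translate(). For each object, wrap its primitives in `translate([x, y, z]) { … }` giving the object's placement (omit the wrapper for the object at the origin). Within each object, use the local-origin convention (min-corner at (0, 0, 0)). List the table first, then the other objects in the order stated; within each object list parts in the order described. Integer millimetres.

translate([0, 0, 709]) cube([782, 825, 42]);
translate([73, 73, 0]) cylinder(h = 709, r = 39);
translate([709, 73, 0]) cylinder(h = 709, r = 39);
translate([73, 752, 0]) cylinder(h = 709, r = 39);
translate([709, 752, 0]) cylinder(h = 709, r = 39);
translate([60, 396, 751]) {
  cube([49, 33, 554]);
  translate([613, 0, 0]) cube([49, 33, 554]);
  translate([49, 0, 0]) cube([564, 33, 49]);
  translate([49, 0, 505]) cube([564, 33, 49]);
}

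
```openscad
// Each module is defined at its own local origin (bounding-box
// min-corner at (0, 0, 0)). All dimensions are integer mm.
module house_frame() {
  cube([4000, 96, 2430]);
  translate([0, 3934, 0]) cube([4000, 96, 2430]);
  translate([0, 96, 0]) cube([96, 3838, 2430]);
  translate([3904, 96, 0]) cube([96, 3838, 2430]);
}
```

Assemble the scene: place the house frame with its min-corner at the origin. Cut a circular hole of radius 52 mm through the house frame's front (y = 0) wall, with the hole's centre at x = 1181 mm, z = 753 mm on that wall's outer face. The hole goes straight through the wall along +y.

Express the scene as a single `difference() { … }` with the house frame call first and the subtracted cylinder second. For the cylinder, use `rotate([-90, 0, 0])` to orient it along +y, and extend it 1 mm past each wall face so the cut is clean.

difference() {
  house_frame();
  translate([1181, -1, 753]) rotate([-90, 0, 0]) cylinder(h = 98, r = 52);
}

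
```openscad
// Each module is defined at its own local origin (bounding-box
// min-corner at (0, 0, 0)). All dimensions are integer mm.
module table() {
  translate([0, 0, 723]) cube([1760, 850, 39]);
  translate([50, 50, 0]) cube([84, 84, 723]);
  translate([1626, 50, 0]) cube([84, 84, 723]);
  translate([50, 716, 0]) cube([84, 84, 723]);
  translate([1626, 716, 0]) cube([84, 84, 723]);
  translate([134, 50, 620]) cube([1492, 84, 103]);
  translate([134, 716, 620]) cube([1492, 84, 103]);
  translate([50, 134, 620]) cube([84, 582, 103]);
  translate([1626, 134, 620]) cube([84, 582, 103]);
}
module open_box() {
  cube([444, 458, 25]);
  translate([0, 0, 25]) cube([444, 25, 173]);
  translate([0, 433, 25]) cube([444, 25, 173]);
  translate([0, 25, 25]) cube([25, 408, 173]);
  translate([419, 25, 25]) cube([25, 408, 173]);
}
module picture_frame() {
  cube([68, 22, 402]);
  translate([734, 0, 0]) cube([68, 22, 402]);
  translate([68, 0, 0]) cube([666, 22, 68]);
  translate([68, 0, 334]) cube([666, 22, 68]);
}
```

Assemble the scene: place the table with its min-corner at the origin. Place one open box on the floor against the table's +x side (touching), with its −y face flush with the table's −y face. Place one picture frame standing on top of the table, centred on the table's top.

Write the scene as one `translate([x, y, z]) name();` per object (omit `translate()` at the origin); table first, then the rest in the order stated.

table();
translate([1760, 0, 0]) open_box();
translate([479, 414, 762]) picture_frame();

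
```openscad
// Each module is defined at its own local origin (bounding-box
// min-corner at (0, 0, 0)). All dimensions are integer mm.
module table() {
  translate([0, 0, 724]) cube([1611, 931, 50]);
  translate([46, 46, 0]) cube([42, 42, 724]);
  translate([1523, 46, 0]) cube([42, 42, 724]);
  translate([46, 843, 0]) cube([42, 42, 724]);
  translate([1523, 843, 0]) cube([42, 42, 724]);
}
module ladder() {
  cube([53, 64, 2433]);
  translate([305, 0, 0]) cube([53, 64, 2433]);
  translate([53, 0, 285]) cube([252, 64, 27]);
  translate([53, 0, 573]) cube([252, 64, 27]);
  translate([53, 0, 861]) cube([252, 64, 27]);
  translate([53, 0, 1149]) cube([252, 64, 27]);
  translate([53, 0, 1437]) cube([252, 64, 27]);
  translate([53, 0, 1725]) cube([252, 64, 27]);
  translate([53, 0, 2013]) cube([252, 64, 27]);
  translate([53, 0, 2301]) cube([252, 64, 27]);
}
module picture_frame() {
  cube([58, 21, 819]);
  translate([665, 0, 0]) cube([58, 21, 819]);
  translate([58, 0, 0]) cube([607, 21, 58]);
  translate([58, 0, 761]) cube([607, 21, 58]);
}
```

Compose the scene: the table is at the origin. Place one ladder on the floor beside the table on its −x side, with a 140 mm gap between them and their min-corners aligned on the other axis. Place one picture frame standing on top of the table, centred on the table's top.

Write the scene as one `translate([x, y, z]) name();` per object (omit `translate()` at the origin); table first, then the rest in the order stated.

table();
translate([-498, 0, 0]) ladder();
translate([444, 455, 774]) picture_frame();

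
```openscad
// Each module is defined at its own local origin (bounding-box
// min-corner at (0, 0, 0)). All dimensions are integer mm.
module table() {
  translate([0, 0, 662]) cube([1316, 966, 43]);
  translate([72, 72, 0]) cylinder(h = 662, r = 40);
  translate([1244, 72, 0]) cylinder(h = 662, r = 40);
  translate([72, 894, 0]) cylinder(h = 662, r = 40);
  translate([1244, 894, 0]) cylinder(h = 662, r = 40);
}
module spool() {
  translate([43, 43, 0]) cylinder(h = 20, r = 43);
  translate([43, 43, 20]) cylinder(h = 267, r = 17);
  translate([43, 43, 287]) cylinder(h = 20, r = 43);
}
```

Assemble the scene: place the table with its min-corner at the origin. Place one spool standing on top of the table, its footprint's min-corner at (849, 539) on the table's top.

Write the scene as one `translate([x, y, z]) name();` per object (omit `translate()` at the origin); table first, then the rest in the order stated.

table();
translate([849, 539, 705]) spool();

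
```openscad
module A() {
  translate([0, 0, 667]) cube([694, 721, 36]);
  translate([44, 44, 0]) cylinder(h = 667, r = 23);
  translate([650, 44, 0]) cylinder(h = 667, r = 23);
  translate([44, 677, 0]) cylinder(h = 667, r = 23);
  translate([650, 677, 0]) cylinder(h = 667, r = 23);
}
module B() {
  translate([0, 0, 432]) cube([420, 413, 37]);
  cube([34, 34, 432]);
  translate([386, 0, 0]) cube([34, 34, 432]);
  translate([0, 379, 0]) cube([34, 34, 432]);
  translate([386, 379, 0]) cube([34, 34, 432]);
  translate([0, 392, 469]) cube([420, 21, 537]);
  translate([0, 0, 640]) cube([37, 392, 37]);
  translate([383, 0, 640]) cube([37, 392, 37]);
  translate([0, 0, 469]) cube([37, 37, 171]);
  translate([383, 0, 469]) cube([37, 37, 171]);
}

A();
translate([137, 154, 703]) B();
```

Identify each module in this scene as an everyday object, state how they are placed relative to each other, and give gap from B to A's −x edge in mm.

A is a table. B is a chair. The chair is on top of the table, centred. The gap from the chair to the table's −x edge is 137 mm.

The chair's min-x is at 137; the table's min-x is 0; gap = 137 mm.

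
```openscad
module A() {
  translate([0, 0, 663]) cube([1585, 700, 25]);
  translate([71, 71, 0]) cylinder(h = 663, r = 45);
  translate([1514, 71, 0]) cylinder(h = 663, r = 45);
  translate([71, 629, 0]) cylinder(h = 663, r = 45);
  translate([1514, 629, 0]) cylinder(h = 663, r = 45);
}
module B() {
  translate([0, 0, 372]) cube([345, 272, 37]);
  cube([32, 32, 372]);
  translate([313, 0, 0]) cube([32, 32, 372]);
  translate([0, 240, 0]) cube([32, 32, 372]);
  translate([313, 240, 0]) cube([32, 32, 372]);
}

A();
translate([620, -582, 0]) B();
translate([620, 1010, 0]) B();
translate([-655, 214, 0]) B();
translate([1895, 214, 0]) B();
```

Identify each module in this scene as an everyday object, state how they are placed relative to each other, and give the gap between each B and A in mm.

A is a table. B is a stool. Four stools sit around the table at the −y, +y, −x, +x sides. The gap between each stool and the table is 310 mm.

Each stool's nearest face is 310 mm from the table's bounding box.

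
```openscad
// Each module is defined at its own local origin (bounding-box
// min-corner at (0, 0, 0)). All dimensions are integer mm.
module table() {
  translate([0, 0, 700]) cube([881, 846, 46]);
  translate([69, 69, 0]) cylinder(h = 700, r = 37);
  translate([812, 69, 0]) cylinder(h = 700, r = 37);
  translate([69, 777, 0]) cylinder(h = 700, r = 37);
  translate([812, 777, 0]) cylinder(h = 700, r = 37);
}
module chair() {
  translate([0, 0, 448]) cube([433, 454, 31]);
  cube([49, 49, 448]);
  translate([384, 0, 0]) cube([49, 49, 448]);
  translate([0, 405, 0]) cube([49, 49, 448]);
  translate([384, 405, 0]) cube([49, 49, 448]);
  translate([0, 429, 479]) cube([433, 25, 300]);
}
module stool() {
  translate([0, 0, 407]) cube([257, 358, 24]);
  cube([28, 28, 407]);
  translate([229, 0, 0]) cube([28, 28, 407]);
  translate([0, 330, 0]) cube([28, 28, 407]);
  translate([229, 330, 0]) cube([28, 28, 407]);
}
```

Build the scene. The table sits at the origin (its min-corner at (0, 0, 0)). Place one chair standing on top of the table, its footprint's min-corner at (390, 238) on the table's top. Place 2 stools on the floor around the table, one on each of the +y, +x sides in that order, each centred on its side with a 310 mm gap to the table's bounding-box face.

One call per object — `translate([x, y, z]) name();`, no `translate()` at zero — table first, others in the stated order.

table();
translate([390, 238, 746]) chair();
translate([312, 1156, 0]) stool();
translate([1191, 244, 0]) stool();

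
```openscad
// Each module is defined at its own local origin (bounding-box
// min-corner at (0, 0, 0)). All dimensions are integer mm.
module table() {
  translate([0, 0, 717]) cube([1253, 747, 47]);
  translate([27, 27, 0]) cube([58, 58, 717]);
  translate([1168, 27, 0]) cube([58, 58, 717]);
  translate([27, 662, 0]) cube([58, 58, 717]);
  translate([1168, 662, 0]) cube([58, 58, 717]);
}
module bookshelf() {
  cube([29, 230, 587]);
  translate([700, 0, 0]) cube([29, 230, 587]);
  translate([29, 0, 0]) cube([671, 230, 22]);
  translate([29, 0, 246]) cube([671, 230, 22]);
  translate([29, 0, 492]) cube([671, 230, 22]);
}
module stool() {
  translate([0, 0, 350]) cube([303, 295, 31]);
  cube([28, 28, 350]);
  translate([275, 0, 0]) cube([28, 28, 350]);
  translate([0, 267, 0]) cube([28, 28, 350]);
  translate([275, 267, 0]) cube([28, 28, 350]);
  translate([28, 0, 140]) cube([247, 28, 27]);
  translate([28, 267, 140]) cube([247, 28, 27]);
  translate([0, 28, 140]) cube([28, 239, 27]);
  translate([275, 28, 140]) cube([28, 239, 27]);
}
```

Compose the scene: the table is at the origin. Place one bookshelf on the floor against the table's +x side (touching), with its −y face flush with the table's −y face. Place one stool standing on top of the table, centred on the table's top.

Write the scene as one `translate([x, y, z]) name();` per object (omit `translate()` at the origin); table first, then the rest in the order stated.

table();
translate([1253, 0, 0]) bookshelf();
translate([475, 226, 764]) stool();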